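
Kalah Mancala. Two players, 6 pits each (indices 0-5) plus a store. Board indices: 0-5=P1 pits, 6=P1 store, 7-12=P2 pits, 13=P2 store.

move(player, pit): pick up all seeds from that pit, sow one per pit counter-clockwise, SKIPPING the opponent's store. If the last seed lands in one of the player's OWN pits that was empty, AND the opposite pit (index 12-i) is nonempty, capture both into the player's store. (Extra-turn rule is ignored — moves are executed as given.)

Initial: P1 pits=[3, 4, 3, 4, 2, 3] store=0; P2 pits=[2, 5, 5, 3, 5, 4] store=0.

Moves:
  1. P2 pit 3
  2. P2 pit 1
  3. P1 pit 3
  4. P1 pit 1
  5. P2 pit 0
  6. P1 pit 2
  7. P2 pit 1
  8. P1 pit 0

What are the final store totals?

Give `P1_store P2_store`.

Answer: 2 2

Derivation:
Move 1: P2 pit3 -> P1=[3,4,3,4,2,3](0) P2=[2,5,5,0,6,5](1)
Move 2: P2 pit1 -> P1=[3,4,3,4,2,3](0) P2=[2,0,6,1,7,6](2)
Move 3: P1 pit3 -> P1=[3,4,3,0,3,4](1) P2=[3,0,6,1,7,6](2)
Move 4: P1 pit1 -> P1=[3,0,4,1,4,5](1) P2=[3,0,6,1,7,6](2)
Move 5: P2 pit0 -> P1=[3,0,4,1,4,5](1) P2=[0,1,7,2,7,6](2)
Move 6: P1 pit2 -> P1=[3,0,0,2,5,6](2) P2=[0,1,7,2,7,6](2)
Move 7: P2 pit1 -> P1=[3,0,0,2,5,6](2) P2=[0,0,8,2,7,6](2)
Move 8: P1 pit0 -> P1=[0,1,1,3,5,6](2) P2=[0,0,8,2,7,6](2)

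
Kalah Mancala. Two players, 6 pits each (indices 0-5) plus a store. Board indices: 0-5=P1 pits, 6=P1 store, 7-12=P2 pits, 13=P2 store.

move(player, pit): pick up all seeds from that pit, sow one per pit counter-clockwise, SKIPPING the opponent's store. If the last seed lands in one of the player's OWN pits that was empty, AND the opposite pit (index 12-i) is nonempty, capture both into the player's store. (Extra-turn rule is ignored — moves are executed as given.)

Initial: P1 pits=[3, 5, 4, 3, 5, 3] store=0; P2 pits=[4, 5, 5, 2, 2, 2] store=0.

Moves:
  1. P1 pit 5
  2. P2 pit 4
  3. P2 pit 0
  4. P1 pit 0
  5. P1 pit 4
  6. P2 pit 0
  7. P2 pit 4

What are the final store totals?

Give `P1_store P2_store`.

Move 1: P1 pit5 -> P1=[3,5,4,3,5,0](1) P2=[5,6,5,2,2,2](0)
Move 2: P2 pit4 -> P1=[3,5,4,3,5,0](1) P2=[5,6,5,2,0,3](1)
Move 3: P2 pit0 -> P1=[3,5,4,3,5,0](1) P2=[0,7,6,3,1,4](1)
Move 4: P1 pit0 -> P1=[0,6,5,4,5,0](1) P2=[0,7,6,3,1,4](1)
Move 5: P1 pit4 -> P1=[0,6,5,4,0,1](2) P2=[1,8,7,3,1,4](1)
Move 6: P2 pit0 -> P1=[0,6,5,4,0,1](2) P2=[0,9,7,3,1,4](1)
Move 7: P2 pit4 -> P1=[0,6,5,4,0,1](2) P2=[0,9,7,3,0,5](1)

Answer: 2 1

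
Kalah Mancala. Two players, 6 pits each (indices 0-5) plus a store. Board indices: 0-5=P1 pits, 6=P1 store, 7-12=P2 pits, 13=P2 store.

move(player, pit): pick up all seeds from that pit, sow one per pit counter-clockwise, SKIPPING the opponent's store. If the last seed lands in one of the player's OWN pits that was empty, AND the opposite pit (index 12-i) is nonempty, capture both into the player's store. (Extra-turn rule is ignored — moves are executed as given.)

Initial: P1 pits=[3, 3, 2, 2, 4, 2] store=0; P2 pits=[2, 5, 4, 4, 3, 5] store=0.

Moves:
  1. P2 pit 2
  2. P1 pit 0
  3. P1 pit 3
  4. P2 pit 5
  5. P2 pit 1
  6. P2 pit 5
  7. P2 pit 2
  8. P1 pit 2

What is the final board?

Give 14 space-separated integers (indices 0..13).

Move 1: P2 pit2 -> P1=[3,3,2,2,4,2](0) P2=[2,5,0,5,4,6](1)
Move 2: P1 pit0 -> P1=[0,4,3,3,4,2](0) P2=[2,5,0,5,4,6](1)
Move 3: P1 pit3 -> P1=[0,4,3,0,5,3](1) P2=[2,5,0,5,4,6](1)
Move 4: P2 pit5 -> P1=[1,5,4,1,6,3](1) P2=[2,5,0,5,4,0](2)
Move 5: P2 pit1 -> P1=[1,5,4,1,6,3](1) P2=[2,0,1,6,5,1](3)
Move 6: P2 pit5 -> P1=[1,5,4,1,6,3](1) P2=[2,0,1,6,5,0](4)
Move 7: P2 pit2 -> P1=[1,5,4,1,6,3](1) P2=[2,0,0,7,5,0](4)
Move 8: P1 pit2 -> P1=[1,5,0,2,7,4](2) P2=[2,0,0,7,5,0](4)

Answer: 1 5 0 2 7 4 2 2 0 0 7 5 0 4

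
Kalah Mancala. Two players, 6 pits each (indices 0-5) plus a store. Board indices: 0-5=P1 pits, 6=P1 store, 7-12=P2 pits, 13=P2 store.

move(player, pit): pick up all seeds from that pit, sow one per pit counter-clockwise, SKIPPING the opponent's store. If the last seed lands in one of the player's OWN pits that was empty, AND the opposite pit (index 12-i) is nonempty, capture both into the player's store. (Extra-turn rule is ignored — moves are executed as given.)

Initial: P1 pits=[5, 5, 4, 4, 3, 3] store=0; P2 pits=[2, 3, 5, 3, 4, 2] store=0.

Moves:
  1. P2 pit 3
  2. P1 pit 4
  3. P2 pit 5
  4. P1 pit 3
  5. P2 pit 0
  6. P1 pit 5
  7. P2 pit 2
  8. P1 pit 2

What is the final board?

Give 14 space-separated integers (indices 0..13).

Move 1: P2 pit3 -> P1=[5,5,4,4,3,3](0) P2=[2,3,5,0,5,3](1)
Move 2: P1 pit4 -> P1=[5,5,4,4,0,4](1) P2=[3,3,5,0,5,3](1)
Move 3: P2 pit5 -> P1=[6,6,4,4,0,4](1) P2=[3,3,5,0,5,0](2)
Move 4: P1 pit3 -> P1=[6,6,4,0,1,5](2) P2=[4,3,5,0,5,0](2)
Move 5: P2 pit0 -> P1=[6,6,4,0,1,5](2) P2=[0,4,6,1,6,0](2)
Move 6: P1 pit5 -> P1=[6,6,4,0,1,0](3) P2=[1,5,7,2,6,0](2)
Move 7: P2 pit2 -> P1=[7,7,5,0,1,0](3) P2=[1,5,0,3,7,1](3)
Move 8: P1 pit2 -> P1=[7,7,0,1,2,1](4) P2=[2,5,0,3,7,1](3)

Answer: 7 7 0 1 2 1 4 2 5 0 3 7 1 3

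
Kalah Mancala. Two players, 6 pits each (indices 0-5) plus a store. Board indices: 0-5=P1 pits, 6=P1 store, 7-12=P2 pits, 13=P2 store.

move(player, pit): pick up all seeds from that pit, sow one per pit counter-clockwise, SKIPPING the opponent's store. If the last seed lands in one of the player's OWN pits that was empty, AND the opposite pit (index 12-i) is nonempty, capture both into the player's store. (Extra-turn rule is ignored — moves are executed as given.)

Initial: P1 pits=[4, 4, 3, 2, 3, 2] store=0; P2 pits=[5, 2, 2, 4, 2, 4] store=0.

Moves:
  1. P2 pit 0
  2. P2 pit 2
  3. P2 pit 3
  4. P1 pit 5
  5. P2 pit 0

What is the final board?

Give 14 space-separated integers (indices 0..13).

Move 1: P2 pit0 -> P1=[4,4,3,2,3,2](0) P2=[0,3,3,5,3,5](0)
Move 2: P2 pit2 -> P1=[4,4,3,2,3,2](0) P2=[0,3,0,6,4,6](0)
Move 3: P2 pit3 -> P1=[5,5,4,2,3,2](0) P2=[0,3,0,0,5,7](1)
Move 4: P1 pit5 -> P1=[5,5,4,2,3,0](1) P2=[1,3,0,0,5,7](1)
Move 5: P2 pit0 -> P1=[5,5,4,2,3,0](1) P2=[0,4,0,0,5,7](1)

Answer: 5 5 4 2 3 0 1 0 4 0 0 5 7 1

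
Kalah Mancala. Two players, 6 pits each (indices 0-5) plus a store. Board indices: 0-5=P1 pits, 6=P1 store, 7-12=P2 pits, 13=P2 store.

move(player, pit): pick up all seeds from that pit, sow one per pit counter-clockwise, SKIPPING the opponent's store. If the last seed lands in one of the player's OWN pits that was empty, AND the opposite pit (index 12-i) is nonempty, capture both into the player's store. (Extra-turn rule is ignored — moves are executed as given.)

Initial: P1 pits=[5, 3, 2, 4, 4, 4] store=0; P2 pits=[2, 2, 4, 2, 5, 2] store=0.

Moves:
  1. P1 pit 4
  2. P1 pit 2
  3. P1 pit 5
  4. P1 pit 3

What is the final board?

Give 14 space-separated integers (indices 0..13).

Move 1: P1 pit4 -> P1=[5,3,2,4,0,5](1) P2=[3,3,4,2,5,2](0)
Move 2: P1 pit2 -> P1=[5,3,0,5,0,5](5) P2=[3,0,4,2,5,2](0)
Move 3: P1 pit5 -> P1=[5,3,0,5,0,0](6) P2=[4,1,5,3,5,2](0)
Move 4: P1 pit3 -> P1=[5,3,0,0,1,1](7) P2=[5,2,5,3,5,2](0)

Answer: 5 3 0 0 1 1 7 5 2 5 3 5 2 0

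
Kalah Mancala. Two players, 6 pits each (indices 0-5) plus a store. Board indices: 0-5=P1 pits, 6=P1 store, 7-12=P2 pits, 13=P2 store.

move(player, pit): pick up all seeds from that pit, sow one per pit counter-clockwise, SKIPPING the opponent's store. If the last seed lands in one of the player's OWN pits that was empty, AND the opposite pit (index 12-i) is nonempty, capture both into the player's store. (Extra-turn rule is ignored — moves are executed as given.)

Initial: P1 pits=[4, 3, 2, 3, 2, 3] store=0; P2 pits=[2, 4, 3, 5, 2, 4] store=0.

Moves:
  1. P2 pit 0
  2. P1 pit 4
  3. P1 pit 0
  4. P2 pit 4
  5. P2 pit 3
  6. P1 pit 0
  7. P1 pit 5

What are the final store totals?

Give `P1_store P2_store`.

Answer: 8 2

Derivation:
Move 1: P2 pit0 -> P1=[4,3,2,3,2,3](0) P2=[0,5,4,5,2,4](0)
Move 2: P1 pit4 -> P1=[4,3,2,3,0,4](1) P2=[0,5,4,5,2,4](0)
Move 3: P1 pit0 -> P1=[0,4,3,4,0,4](7) P2=[0,0,4,5,2,4](0)
Move 4: P2 pit4 -> P1=[0,4,3,4,0,4](7) P2=[0,0,4,5,0,5](1)
Move 5: P2 pit3 -> P1=[1,5,3,4,0,4](7) P2=[0,0,4,0,1,6](2)
Move 6: P1 pit0 -> P1=[0,6,3,4,0,4](7) P2=[0,0,4,0,1,6](2)
Move 7: P1 pit5 -> P1=[0,6,3,4,0,0](8) P2=[1,1,5,0,1,6](2)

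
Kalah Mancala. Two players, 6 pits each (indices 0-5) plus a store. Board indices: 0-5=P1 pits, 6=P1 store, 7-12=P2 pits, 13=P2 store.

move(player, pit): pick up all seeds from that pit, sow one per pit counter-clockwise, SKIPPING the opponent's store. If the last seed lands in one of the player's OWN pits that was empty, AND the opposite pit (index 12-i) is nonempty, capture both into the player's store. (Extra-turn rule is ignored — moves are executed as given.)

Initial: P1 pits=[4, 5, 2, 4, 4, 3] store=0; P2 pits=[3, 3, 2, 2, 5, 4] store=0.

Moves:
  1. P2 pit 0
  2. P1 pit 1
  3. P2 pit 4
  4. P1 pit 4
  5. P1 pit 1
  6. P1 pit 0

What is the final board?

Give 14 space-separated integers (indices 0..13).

Answer: 0 1 6 6 1 6 2 1 5 4 3 0 5 1

Derivation:
Move 1: P2 pit0 -> P1=[4,5,2,4,4,3](0) P2=[0,4,3,3,5,4](0)
Move 2: P1 pit1 -> P1=[4,0,3,5,5,4](1) P2=[0,4,3,3,5,4](0)
Move 3: P2 pit4 -> P1=[5,1,4,5,5,4](1) P2=[0,4,3,3,0,5](1)
Move 4: P1 pit4 -> P1=[5,1,4,5,0,5](2) P2=[1,5,4,3,0,5](1)
Move 5: P1 pit1 -> P1=[5,0,5,5,0,5](2) P2=[1,5,4,3,0,5](1)
Move 6: P1 pit0 -> P1=[0,1,6,6,1,6](2) P2=[1,5,4,3,0,5](1)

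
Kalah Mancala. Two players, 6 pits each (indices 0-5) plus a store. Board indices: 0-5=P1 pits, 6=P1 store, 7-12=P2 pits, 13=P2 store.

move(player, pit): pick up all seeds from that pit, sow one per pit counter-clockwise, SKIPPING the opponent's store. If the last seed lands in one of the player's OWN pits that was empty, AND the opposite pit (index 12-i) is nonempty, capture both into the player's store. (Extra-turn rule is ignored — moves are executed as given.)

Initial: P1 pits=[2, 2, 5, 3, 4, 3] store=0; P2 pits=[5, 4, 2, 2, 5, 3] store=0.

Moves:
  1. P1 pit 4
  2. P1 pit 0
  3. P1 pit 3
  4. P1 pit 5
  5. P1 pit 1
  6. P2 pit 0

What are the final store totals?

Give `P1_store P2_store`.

Move 1: P1 pit4 -> P1=[2,2,5,3,0,4](1) P2=[6,5,2,2,5,3](0)
Move 2: P1 pit0 -> P1=[0,3,6,3,0,4](1) P2=[6,5,2,2,5,3](0)
Move 3: P1 pit3 -> P1=[0,3,6,0,1,5](2) P2=[6,5,2,2,5,3](0)
Move 4: P1 pit5 -> P1=[0,3,6,0,1,0](3) P2=[7,6,3,3,5,3](0)
Move 5: P1 pit1 -> P1=[0,0,7,1,2,0](3) P2=[7,6,3,3,5,3](0)
Move 6: P2 pit0 -> P1=[1,0,7,1,2,0](3) P2=[0,7,4,4,6,4](1)

Answer: 3 1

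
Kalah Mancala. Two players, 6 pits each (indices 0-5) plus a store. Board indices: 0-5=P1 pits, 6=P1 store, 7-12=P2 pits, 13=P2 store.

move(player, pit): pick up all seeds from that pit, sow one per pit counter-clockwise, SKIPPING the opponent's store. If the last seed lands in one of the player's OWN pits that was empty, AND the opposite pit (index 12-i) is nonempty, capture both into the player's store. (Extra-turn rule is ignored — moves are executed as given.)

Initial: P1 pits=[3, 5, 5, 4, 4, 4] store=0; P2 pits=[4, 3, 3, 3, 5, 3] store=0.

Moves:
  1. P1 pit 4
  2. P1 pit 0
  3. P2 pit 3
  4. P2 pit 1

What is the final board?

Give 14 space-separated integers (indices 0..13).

Answer: 0 6 6 5 0 5 1 5 0 4 1 7 5 1

Derivation:
Move 1: P1 pit4 -> P1=[3,5,5,4,0,5](1) P2=[5,4,3,3,5,3](0)
Move 2: P1 pit0 -> P1=[0,6,6,5,0,5](1) P2=[5,4,3,3,5,3](0)
Move 3: P2 pit3 -> P1=[0,6,6,5,0,5](1) P2=[5,4,3,0,6,4](1)
Move 4: P2 pit1 -> P1=[0,6,6,5,0,5](1) P2=[5,0,4,1,7,5](1)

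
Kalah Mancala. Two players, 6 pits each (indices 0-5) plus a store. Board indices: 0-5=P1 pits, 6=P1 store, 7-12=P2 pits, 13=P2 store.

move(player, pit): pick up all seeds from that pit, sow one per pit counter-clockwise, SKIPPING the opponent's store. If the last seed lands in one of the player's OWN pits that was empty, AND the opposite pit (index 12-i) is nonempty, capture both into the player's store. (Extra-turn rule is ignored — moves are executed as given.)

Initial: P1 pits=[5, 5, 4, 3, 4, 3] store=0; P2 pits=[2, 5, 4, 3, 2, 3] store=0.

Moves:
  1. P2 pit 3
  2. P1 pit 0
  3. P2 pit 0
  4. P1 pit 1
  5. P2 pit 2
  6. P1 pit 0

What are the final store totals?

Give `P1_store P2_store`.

Answer: 6 2

Derivation:
Move 1: P2 pit3 -> P1=[5,5,4,3,4,3](0) P2=[2,5,4,0,3,4](1)
Move 2: P1 pit0 -> P1=[0,6,5,4,5,4](0) P2=[2,5,4,0,3,4](1)
Move 3: P2 pit0 -> P1=[0,6,5,4,5,4](0) P2=[0,6,5,0,3,4](1)
Move 4: P1 pit1 -> P1=[0,0,6,5,6,5](1) P2=[1,6,5,0,3,4](1)
Move 5: P2 pit2 -> P1=[1,0,6,5,6,5](1) P2=[1,6,0,1,4,5](2)
Move 6: P1 pit0 -> P1=[0,0,6,5,6,5](6) P2=[1,6,0,1,0,5](2)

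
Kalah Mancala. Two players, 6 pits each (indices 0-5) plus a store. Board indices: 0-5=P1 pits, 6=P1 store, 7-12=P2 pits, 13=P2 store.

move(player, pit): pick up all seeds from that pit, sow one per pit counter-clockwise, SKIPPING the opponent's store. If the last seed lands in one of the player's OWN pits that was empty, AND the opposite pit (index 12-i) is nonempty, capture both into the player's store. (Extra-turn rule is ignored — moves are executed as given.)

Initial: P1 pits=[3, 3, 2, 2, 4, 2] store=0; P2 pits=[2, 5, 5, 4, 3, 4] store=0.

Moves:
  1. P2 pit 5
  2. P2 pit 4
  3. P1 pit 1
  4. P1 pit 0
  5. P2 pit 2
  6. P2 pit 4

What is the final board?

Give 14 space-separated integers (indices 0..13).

Move 1: P2 pit5 -> P1=[4,4,3,2,4,2](0) P2=[2,5,5,4,3,0](1)
Move 2: P2 pit4 -> P1=[5,4,3,2,4,2](0) P2=[2,5,5,4,0,1](2)
Move 3: P1 pit1 -> P1=[5,0,4,3,5,3](0) P2=[2,5,5,4,0,1](2)
Move 4: P1 pit0 -> P1=[0,1,5,4,6,4](0) P2=[2,5,5,4,0,1](2)
Move 5: P2 pit2 -> P1=[1,1,5,4,6,4](0) P2=[2,5,0,5,1,2](3)
Move 6: P2 pit4 -> P1=[1,1,5,4,6,4](0) P2=[2,5,0,5,0,3](3)

Answer: 1 1 5 4 6 4 0 2 5 0 5 0 3 3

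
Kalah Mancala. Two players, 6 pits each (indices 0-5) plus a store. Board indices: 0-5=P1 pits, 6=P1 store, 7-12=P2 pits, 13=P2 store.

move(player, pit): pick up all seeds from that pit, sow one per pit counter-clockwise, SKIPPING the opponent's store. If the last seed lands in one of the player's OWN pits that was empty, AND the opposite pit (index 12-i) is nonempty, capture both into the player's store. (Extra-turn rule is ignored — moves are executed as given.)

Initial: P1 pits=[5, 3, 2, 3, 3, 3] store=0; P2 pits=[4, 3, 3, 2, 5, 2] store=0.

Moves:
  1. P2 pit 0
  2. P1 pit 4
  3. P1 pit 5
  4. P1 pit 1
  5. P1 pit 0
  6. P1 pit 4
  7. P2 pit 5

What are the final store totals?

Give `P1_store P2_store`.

Move 1: P2 pit0 -> P1=[5,3,2,3,3,3](0) P2=[0,4,4,3,6,2](0)
Move 2: P1 pit4 -> P1=[5,3,2,3,0,4](1) P2=[1,4,4,3,6,2](0)
Move 3: P1 pit5 -> P1=[5,3,2,3,0,0](2) P2=[2,5,5,3,6,2](0)
Move 4: P1 pit1 -> P1=[5,0,3,4,0,0](8) P2=[2,0,5,3,6,2](0)
Move 5: P1 pit0 -> P1=[0,1,4,5,1,0](11) P2=[0,0,5,3,6,2](0)
Move 6: P1 pit4 -> P1=[0,1,4,5,0,1](11) P2=[0,0,5,3,6,2](0)
Move 7: P2 pit5 -> P1=[1,1,4,5,0,1](11) P2=[0,0,5,3,6,0](1)

Answer: 11 1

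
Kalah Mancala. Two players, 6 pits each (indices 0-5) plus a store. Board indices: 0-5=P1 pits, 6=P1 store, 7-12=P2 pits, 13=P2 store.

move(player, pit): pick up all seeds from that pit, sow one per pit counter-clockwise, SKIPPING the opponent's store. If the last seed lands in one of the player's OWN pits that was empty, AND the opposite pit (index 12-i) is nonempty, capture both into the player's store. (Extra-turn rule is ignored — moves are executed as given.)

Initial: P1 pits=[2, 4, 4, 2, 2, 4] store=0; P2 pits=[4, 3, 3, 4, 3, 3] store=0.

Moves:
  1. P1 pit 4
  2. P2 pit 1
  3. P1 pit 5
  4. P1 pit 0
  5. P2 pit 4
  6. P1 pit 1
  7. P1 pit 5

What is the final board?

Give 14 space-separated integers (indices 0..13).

Answer: 1 0 6 3 1 0 4 6 1 5 6 0 4 1

Derivation:
Move 1: P1 pit4 -> P1=[2,4,4,2,0,5](1) P2=[4,3,3,4,3,3](0)
Move 2: P2 pit1 -> P1=[2,4,4,2,0,5](1) P2=[4,0,4,5,4,3](0)
Move 3: P1 pit5 -> P1=[2,4,4,2,0,0](2) P2=[5,1,5,6,4,3](0)
Move 4: P1 pit0 -> P1=[0,5,5,2,0,0](2) P2=[5,1,5,6,4,3](0)
Move 5: P2 pit4 -> P1=[1,6,5,2,0,0](2) P2=[5,1,5,6,0,4](1)
Move 6: P1 pit1 -> P1=[1,0,6,3,1,1](3) P2=[6,1,5,6,0,4](1)
Move 7: P1 pit5 -> P1=[1,0,6,3,1,0](4) P2=[6,1,5,6,0,4](1)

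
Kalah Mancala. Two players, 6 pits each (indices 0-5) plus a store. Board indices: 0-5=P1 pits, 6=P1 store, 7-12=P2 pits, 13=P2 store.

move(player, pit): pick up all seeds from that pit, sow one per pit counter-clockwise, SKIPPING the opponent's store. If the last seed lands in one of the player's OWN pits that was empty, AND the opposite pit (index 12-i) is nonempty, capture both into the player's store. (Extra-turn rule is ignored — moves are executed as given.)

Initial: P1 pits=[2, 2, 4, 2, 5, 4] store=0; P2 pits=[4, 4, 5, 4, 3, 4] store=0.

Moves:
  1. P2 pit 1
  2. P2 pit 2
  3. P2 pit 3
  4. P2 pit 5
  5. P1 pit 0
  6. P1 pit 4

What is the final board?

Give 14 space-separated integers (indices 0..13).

Move 1: P2 pit1 -> P1=[2,2,4,2,5,4](0) P2=[4,0,6,5,4,5](0)
Move 2: P2 pit2 -> P1=[3,3,4,2,5,4](0) P2=[4,0,0,6,5,6](1)
Move 3: P2 pit3 -> P1=[4,4,5,2,5,4](0) P2=[4,0,0,0,6,7](2)
Move 4: P2 pit5 -> P1=[5,5,6,3,6,5](0) P2=[4,0,0,0,6,0](3)
Move 5: P1 pit0 -> P1=[0,6,7,4,7,6](0) P2=[4,0,0,0,6,0](3)
Move 6: P1 pit4 -> P1=[0,6,7,4,0,7](1) P2=[5,1,1,1,7,0](3)

Answer: 0 6 7 4 0 7 1 5 1 1 1 7 0 3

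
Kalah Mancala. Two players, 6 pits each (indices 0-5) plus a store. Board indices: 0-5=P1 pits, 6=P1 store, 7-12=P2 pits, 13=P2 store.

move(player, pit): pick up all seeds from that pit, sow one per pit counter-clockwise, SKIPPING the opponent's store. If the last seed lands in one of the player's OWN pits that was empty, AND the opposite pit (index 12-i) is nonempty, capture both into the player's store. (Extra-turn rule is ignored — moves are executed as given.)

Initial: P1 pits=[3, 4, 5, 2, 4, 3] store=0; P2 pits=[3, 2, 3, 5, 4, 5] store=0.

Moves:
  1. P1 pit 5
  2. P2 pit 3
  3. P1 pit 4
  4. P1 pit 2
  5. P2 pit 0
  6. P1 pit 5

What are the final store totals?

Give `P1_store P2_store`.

Move 1: P1 pit5 -> P1=[3,4,5,2,4,0](1) P2=[4,3,3,5,4,5](0)
Move 2: P2 pit3 -> P1=[4,5,5,2,4,0](1) P2=[4,3,3,0,5,6](1)
Move 3: P1 pit4 -> P1=[4,5,5,2,0,1](2) P2=[5,4,3,0,5,6](1)
Move 4: P1 pit2 -> P1=[4,5,0,3,1,2](3) P2=[6,4,3,0,5,6](1)
Move 5: P2 pit0 -> P1=[4,5,0,3,1,2](3) P2=[0,5,4,1,6,7](2)
Move 6: P1 pit5 -> P1=[4,5,0,3,1,0](4) P2=[1,5,4,1,6,7](2)

Answer: 4 2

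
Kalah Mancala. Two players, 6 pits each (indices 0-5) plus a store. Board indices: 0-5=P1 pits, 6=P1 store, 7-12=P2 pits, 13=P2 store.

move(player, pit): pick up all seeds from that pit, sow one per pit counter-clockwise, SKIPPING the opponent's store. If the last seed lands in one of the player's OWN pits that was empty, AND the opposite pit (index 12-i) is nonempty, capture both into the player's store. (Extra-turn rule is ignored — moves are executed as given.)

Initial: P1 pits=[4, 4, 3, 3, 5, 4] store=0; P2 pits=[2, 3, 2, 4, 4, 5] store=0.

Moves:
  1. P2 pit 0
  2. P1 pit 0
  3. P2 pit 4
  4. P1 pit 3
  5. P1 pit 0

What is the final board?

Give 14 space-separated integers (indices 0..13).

Move 1: P2 pit0 -> P1=[4,4,3,3,5,4](0) P2=[0,4,3,4,4,5](0)
Move 2: P1 pit0 -> P1=[0,5,4,4,6,4](0) P2=[0,4,3,4,4,5](0)
Move 3: P2 pit4 -> P1=[1,6,4,4,6,4](0) P2=[0,4,3,4,0,6](1)
Move 4: P1 pit3 -> P1=[1,6,4,0,7,5](1) P2=[1,4,3,4,0,6](1)
Move 5: P1 pit0 -> P1=[0,7,4,0,7,5](1) P2=[1,4,3,4,0,6](1)

Answer: 0 7 4 0 7 5 1 1 4 3 4 0 6 1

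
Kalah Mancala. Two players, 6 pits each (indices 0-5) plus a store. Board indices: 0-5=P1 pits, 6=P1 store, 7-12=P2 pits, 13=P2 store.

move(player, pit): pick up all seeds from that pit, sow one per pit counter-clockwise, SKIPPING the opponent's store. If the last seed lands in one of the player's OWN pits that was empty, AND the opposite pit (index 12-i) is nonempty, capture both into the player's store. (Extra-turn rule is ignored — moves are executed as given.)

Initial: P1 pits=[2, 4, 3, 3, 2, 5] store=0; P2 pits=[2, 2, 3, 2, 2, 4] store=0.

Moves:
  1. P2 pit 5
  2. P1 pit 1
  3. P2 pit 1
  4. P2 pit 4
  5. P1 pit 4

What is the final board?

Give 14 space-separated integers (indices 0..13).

Move 1: P2 pit5 -> P1=[3,5,4,3,2,5](0) P2=[2,2,3,2,2,0](1)
Move 2: P1 pit1 -> P1=[3,0,5,4,3,6](1) P2=[2,2,3,2,2,0](1)
Move 3: P2 pit1 -> P1=[3,0,5,4,3,6](1) P2=[2,0,4,3,2,0](1)
Move 4: P2 pit4 -> P1=[3,0,5,4,3,6](1) P2=[2,0,4,3,0,1](2)
Move 5: P1 pit4 -> P1=[3,0,5,4,0,7](2) P2=[3,0,4,3,0,1](2)

Answer: 3 0 5 4 0 7 2 3 0 4 3 0 1 2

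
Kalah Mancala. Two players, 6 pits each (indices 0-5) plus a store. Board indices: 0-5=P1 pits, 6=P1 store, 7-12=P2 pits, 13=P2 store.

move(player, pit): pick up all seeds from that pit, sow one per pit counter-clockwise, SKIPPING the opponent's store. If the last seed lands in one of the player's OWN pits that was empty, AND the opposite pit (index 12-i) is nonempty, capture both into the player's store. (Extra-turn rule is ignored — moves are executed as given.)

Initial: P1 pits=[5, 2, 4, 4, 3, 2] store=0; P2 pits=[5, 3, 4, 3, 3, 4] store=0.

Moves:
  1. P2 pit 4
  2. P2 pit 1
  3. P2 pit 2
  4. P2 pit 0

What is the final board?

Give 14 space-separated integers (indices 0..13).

Move 1: P2 pit4 -> P1=[6,2,4,4,3,2](0) P2=[5,3,4,3,0,5](1)
Move 2: P2 pit1 -> P1=[6,0,4,4,3,2](0) P2=[5,0,5,4,0,5](4)
Move 3: P2 pit2 -> P1=[7,0,4,4,3,2](0) P2=[5,0,0,5,1,6](5)
Move 4: P2 pit0 -> P1=[7,0,4,4,3,2](0) P2=[0,1,1,6,2,7](5)

Answer: 7 0 4 4 3 2 0 0 1 1 6 2 7 5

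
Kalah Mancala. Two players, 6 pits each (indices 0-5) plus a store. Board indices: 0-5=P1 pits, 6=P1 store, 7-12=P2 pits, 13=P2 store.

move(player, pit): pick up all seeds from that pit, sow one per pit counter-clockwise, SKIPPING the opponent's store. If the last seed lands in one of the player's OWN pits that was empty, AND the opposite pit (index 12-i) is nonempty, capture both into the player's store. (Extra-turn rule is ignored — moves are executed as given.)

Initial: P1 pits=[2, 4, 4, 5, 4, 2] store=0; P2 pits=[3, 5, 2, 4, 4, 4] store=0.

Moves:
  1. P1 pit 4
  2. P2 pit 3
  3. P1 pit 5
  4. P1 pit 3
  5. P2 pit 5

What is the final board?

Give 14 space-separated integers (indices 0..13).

Answer: 4 5 5 1 1 1 3 6 8 2 0 5 0 2

Derivation:
Move 1: P1 pit4 -> P1=[2,4,4,5,0,3](1) P2=[4,6,2,4,4,4](0)
Move 2: P2 pit3 -> P1=[3,4,4,5,0,3](1) P2=[4,6,2,0,5,5](1)
Move 3: P1 pit5 -> P1=[3,4,4,5,0,0](2) P2=[5,7,2,0,5,5](1)
Move 4: P1 pit3 -> P1=[3,4,4,0,1,1](3) P2=[6,8,2,0,5,5](1)
Move 5: P2 pit5 -> P1=[4,5,5,1,1,1](3) P2=[6,8,2,0,5,0](2)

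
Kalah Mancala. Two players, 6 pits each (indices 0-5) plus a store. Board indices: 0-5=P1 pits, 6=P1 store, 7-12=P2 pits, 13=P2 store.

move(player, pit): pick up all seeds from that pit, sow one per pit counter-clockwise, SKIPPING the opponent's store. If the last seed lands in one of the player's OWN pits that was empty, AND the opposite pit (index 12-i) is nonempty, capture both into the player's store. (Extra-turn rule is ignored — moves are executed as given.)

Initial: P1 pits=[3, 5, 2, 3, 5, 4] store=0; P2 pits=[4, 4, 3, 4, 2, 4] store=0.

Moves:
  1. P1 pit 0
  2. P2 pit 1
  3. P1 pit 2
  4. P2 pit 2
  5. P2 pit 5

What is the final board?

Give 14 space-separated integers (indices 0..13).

Move 1: P1 pit0 -> P1=[0,6,3,4,5,4](0) P2=[4,4,3,4,2,4](0)
Move 2: P2 pit1 -> P1=[0,6,3,4,5,4](0) P2=[4,0,4,5,3,5](0)
Move 3: P1 pit2 -> P1=[0,6,0,5,6,5](0) P2=[4,0,4,5,3,5](0)
Move 4: P2 pit2 -> P1=[0,6,0,5,6,5](0) P2=[4,0,0,6,4,6](1)
Move 5: P2 pit5 -> P1=[1,7,1,6,7,5](0) P2=[4,0,0,6,4,0](2)

Answer: 1 7 1 6 7 5 0 4 0 0 6 4 0 2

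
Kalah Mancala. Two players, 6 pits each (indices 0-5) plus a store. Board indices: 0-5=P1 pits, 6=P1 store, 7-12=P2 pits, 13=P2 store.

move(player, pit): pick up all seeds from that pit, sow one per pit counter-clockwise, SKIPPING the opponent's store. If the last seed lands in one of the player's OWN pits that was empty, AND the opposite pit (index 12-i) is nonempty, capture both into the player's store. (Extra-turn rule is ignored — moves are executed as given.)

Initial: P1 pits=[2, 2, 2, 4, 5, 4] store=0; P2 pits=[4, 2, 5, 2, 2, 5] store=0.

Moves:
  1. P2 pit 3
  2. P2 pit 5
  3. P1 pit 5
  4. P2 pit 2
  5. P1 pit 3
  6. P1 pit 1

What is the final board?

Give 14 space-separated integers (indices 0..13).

Move 1: P2 pit3 -> P1=[2,2,2,4,5,4](0) P2=[4,2,5,0,3,6](0)
Move 2: P2 pit5 -> P1=[3,3,3,5,6,4](0) P2=[4,2,5,0,3,0](1)
Move 3: P1 pit5 -> P1=[3,3,3,5,6,0](1) P2=[5,3,6,0,3,0](1)
Move 4: P2 pit2 -> P1=[4,4,3,5,6,0](1) P2=[5,3,0,1,4,1](2)
Move 5: P1 pit3 -> P1=[4,4,3,0,7,1](2) P2=[6,4,0,1,4,1](2)
Move 6: P1 pit1 -> P1=[4,0,4,1,8,2](2) P2=[6,4,0,1,4,1](2)

Answer: 4 0 4 1 8 2 2 6 4 0 1 4 1 2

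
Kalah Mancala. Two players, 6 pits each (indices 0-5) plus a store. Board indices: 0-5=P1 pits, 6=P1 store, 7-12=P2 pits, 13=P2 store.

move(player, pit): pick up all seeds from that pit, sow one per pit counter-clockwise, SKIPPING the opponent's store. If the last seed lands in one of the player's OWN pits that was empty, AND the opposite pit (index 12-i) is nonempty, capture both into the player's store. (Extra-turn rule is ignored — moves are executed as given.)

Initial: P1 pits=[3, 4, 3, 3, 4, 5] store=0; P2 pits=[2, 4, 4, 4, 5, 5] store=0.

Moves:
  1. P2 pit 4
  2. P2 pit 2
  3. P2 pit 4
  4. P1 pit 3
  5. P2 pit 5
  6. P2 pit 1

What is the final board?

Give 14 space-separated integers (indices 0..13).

Answer: 0 6 5 1 6 7 1 3 0 1 6 1 0 9

Derivation:
Move 1: P2 pit4 -> P1=[4,5,4,3,4,5](0) P2=[2,4,4,4,0,6](1)
Move 2: P2 pit2 -> P1=[4,5,4,3,4,5](0) P2=[2,4,0,5,1,7](2)
Move 3: P2 pit4 -> P1=[4,5,4,3,4,5](0) P2=[2,4,0,5,0,8](2)
Move 4: P1 pit3 -> P1=[4,5,4,0,5,6](1) P2=[2,4,0,5,0,8](2)
Move 5: P2 pit5 -> P1=[5,6,5,1,6,7](1) P2=[3,4,0,5,0,0](3)
Move 6: P2 pit1 -> P1=[0,6,5,1,6,7](1) P2=[3,0,1,6,1,0](9)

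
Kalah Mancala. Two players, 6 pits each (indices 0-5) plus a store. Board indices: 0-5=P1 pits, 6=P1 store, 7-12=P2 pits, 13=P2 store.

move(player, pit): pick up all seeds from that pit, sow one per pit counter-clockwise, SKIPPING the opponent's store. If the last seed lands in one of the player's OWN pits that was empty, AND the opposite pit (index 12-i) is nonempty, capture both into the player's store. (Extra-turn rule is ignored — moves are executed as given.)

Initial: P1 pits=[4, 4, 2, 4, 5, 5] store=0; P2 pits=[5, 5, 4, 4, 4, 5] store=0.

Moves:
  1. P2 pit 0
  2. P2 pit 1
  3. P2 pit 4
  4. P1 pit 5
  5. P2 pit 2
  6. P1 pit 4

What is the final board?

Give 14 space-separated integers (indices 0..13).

Answer: 7 6 4 5 0 1 2 2 2 1 8 1 9 3

Derivation:
Move 1: P2 pit0 -> P1=[4,4,2,4,5,5](0) P2=[0,6,5,5,5,6](0)
Move 2: P2 pit1 -> P1=[5,4,2,4,5,5](0) P2=[0,0,6,6,6,7](1)
Move 3: P2 pit4 -> P1=[6,5,3,5,5,5](0) P2=[0,0,6,6,0,8](2)
Move 4: P1 pit5 -> P1=[6,5,3,5,5,0](1) P2=[1,1,7,7,0,8](2)
Move 5: P2 pit2 -> P1=[7,6,4,5,5,0](1) P2=[1,1,0,8,1,9](3)
Move 6: P1 pit4 -> P1=[7,6,4,5,0,1](2) P2=[2,2,1,8,1,9](3)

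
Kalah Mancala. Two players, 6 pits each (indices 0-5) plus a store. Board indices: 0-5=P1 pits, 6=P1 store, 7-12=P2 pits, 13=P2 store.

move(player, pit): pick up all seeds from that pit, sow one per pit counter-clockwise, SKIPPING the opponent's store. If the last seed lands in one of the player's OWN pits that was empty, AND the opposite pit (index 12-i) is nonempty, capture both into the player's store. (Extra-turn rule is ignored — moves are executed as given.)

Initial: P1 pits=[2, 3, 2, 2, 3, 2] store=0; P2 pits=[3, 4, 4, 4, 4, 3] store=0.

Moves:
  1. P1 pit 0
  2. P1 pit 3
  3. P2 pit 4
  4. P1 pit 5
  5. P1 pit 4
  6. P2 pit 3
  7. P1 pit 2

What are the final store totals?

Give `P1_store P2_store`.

Move 1: P1 pit0 -> P1=[0,4,3,2,3,2](0) P2=[3,4,4,4,4,3](0)
Move 2: P1 pit3 -> P1=[0,4,3,0,4,3](0) P2=[3,4,4,4,4,3](0)
Move 3: P2 pit4 -> P1=[1,5,3,0,4,3](0) P2=[3,4,4,4,0,4](1)
Move 4: P1 pit5 -> P1=[1,5,3,0,4,0](1) P2=[4,5,4,4,0,4](1)
Move 5: P1 pit4 -> P1=[1,5,3,0,0,1](2) P2=[5,6,4,4,0,4](1)
Move 6: P2 pit3 -> P1=[2,5,3,0,0,1](2) P2=[5,6,4,0,1,5](2)
Move 7: P1 pit2 -> P1=[2,5,0,1,1,2](2) P2=[5,6,4,0,1,5](2)

Answer: 2 2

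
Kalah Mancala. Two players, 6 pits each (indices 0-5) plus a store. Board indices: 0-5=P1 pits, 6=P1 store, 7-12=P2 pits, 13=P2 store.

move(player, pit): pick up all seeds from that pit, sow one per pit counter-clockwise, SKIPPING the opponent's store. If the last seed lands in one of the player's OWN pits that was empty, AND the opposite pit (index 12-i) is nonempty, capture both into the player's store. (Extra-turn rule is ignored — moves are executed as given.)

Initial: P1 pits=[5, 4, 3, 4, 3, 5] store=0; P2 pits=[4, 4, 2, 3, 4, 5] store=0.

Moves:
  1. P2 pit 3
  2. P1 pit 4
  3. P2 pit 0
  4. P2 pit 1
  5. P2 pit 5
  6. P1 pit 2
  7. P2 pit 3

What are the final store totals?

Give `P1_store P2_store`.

Answer: 2 18

Derivation:
Move 1: P2 pit3 -> P1=[5,4,3,4,3,5](0) P2=[4,4,2,0,5,6](1)
Move 2: P1 pit4 -> P1=[5,4,3,4,0,6](1) P2=[5,4,2,0,5,6](1)
Move 3: P2 pit0 -> P1=[5,4,3,4,0,6](1) P2=[0,5,3,1,6,7](1)
Move 4: P2 pit1 -> P1=[5,4,3,4,0,6](1) P2=[0,0,4,2,7,8](2)
Move 5: P2 pit5 -> P1=[6,5,4,5,1,0](1) P2=[0,0,4,2,7,0](11)
Move 6: P1 pit2 -> P1=[6,5,0,6,2,1](2) P2=[0,0,4,2,7,0](11)
Move 7: P2 pit3 -> P1=[0,5,0,6,2,1](2) P2=[0,0,4,0,8,0](18)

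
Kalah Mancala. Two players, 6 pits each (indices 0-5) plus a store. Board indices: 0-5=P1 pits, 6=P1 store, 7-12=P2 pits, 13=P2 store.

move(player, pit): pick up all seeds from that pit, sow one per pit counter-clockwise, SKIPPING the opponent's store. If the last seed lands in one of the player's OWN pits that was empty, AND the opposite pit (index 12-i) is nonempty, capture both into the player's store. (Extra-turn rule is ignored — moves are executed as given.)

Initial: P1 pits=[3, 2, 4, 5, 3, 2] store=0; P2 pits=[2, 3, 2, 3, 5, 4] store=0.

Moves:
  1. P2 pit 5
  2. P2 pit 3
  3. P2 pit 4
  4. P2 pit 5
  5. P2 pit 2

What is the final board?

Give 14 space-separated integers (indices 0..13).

Move 1: P2 pit5 -> P1=[4,3,5,5,3,2](0) P2=[2,3,2,3,5,0](1)
Move 2: P2 pit3 -> P1=[4,3,5,5,3,2](0) P2=[2,3,2,0,6,1](2)
Move 3: P2 pit4 -> P1=[5,4,6,6,3,2](0) P2=[2,3,2,0,0,2](3)
Move 4: P2 pit5 -> P1=[6,4,6,6,3,2](0) P2=[2,3,2,0,0,0](4)
Move 5: P2 pit2 -> P1=[6,0,6,6,3,2](0) P2=[2,3,0,1,0,0](9)

Answer: 6 0 6 6 3 2 0 2 3 0 1 0 0 9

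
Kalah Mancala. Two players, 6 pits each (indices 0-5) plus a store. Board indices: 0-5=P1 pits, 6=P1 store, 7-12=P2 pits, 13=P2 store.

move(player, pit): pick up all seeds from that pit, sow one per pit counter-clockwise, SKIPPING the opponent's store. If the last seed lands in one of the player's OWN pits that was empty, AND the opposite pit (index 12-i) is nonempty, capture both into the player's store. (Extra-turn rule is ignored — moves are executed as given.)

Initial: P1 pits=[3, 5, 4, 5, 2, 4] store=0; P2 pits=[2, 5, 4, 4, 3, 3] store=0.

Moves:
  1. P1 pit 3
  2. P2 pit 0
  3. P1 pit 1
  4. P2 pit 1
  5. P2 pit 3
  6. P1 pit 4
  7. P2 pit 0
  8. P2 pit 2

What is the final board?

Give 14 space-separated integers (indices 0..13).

Answer: 6 3 6 1 0 7 3 0 2 0 1 6 6 3

Derivation:
Move 1: P1 pit3 -> P1=[3,5,4,0,3,5](1) P2=[3,6,4,4,3,3](0)
Move 2: P2 pit0 -> P1=[3,5,4,0,3,5](1) P2=[0,7,5,5,3,3](0)
Move 3: P1 pit1 -> P1=[3,0,5,1,4,6](2) P2=[0,7,5,5,3,3](0)
Move 4: P2 pit1 -> P1=[4,1,5,1,4,6](2) P2=[0,0,6,6,4,4](1)
Move 5: P2 pit3 -> P1=[5,2,6,1,4,6](2) P2=[0,0,6,0,5,5](2)
Move 6: P1 pit4 -> P1=[5,2,6,1,0,7](3) P2=[1,1,6,0,5,5](2)
Move 7: P2 pit0 -> P1=[5,2,6,1,0,7](3) P2=[0,2,6,0,5,5](2)
Move 8: P2 pit2 -> P1=[6,3,6,1,0,7](3) P2=[0,2,0,1,6,6](3)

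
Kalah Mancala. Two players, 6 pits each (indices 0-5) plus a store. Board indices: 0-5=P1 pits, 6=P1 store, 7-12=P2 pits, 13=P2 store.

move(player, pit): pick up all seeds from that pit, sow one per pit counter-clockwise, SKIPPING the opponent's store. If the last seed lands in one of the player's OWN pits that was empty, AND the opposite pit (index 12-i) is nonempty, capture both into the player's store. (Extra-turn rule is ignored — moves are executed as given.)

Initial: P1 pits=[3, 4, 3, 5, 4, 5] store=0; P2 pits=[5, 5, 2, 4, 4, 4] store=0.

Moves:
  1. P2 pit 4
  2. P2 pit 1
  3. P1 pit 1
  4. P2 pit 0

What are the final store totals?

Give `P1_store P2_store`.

Move 1: P2 pit4 -> P1=[4,5,3,5,4,5](0) P2=[5,5,2,4,0,5](1)
Move 2: P2 pit1 -> P1=[4,5,3,5,4,5](0) P2=[5,0,3,5,1,6](2)
Move 3: P1 pit1 -> P1=[4,0,4,6,5,6](1) P2=[5,0,3,5,1,6](2)
Move 4: P2 pit0 -> P1=[4,0,4,6,5,6](1) P2=[0,1,4,6,2,7](2)

Answer: 1 2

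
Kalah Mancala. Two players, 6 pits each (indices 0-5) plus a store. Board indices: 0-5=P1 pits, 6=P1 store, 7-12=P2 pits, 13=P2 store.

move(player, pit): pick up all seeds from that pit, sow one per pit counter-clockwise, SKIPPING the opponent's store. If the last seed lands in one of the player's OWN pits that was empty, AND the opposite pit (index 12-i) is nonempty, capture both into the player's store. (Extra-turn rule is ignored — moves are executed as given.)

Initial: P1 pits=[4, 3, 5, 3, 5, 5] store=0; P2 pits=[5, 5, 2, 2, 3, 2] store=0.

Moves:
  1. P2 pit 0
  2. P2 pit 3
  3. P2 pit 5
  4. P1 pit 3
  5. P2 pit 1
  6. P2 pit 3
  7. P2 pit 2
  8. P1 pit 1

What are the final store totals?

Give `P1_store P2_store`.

Answer: 1 4

Derivation:
Move 1: P2 pit0 -> P1=[4,3,5,3,5,5](0) P2=[0,6,3,3,4,3](0)
Move 2: P2 pit3 -> P1=[4,3,5,3,5,5](0) P2=[0,6,3,0,5,4](1)
Move 3: P2 pit5 -> P1=[5,4,6,3,5,5](0) P2=[0,6,3,0,5,0](2)
Move 4: P1 pit3 -> P1=[5,4,6,0,6,6](1) P2=[0,6,3,0,5,0](2)
Move 5: P2 pit1 -> P1=[6,4,6,0,6,6](1) P2=[0,0,4,1,6,1](3)
Move 6: P2 pit3 -> P1=[6,4,6,0,6,6](1) P2=[0,0,4,0,7,1](3)
Move 7: P2 pit2 -> P1=[6,4,6,0,6,6](1) P2=[0,0,0,1,8,2](4)
Move 8: P1 pit1 -> P1=[6,0,7,1,7,7](1) P2=[0,0,0,1,8,2](4)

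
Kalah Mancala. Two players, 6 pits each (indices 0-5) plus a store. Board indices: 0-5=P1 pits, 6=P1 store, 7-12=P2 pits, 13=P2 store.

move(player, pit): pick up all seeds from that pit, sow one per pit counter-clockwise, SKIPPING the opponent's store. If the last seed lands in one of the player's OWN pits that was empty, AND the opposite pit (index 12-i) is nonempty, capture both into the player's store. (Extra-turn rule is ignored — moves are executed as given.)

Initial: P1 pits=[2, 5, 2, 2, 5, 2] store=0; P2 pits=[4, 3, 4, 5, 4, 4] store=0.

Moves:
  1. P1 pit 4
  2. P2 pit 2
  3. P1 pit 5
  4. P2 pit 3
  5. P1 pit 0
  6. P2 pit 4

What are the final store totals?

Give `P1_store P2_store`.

Move 1: P1 pit4 -> P1=[2,5,2,2,0,3](1) P2=[5,4,5,5,4,4](0)
Move 2: P2 pit2 -> P1=[3,5,2,2,0,3](1) P2=[5,4,0,6,5,5](1)
Move 3: P1 pit5 -> P1=[3,5,2,2,0,0](2) P2=[6,5,0,6,5,5](1)
Move 4: P2 pit3 -> P1=[4,6,3,2,0,0](2) P2=[6,5,0,0,6,6](2)
Move 5: P1 pit0 -> P1=[0,7,4,3,0,0](8) P2=[6,0,0,0,6,6](2)
Move 6: P2 pit4 -> P1=[1,8,5,4,0,0](8) P2=[6,0,0,0,0,7](3)

Answer: 8 3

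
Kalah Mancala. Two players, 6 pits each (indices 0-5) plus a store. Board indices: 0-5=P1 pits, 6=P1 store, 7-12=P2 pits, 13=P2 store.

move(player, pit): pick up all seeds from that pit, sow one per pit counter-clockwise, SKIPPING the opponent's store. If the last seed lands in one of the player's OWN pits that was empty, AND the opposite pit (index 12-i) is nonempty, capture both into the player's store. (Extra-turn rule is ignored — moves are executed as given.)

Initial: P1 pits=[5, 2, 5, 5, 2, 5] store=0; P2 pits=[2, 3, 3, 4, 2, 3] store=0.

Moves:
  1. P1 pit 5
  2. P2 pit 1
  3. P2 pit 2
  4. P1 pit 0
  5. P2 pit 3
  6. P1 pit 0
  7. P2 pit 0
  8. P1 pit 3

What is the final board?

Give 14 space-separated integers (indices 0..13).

Move 1: P1 pit5 -> P1=[5,2,5,5,2,0](1) P2=[3,4,4,5,2,3](0)
Move 2: P2 pit1 -> P1=[5,2,5,5,2,0](1) P2=[3,0,5,6,3,4](0)
Move 3: P2 pit2 -> P1=[6,2,5,5,2,0](1) P2=[3,0,0,7,4,5](1)
Move 4: P1 pit0 -> P1=[0,3,6,6,3,1](2) P2=[3,0,0,7,4,5](1)
Move 5: P2 pit3 -> P1=[1,4,7,7,3,1](2) P2=[3,0,0,0,5,6](2)
Move 6: P1 pit0 -> P1=[0,5,7,7,3,1](2) P2=[3,0,0,0,5,6](2)
Move 7: P2 pit0 -> P1=[0,5,0,7,3,1](2) P2=[0,1,1,0,5,6](10)
Move 8: P1 pit3 -> P1=[0,5,0,0,4,2](3) P2=[1,2,2,1,5,6](10)

Answer: 0 5 0 0 4 2 3 1 2 2 1 5 6 10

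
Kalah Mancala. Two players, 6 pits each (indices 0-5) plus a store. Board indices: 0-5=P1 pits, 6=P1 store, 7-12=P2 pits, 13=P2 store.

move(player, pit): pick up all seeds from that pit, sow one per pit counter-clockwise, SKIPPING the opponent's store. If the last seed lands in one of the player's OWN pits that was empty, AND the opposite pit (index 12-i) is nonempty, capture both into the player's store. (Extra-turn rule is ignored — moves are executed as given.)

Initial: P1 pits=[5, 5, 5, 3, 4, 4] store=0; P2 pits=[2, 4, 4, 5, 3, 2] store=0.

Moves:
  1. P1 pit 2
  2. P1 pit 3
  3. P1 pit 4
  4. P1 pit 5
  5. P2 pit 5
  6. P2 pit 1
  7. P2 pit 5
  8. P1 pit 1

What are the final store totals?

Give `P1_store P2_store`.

Answer: 5 3

Derivation:
Move 1: P1 pit2 -> P1=[5,5,0,4,5,5](1) P2=[3,4,4,5,3,2](0)
Move 2: P1 pit3 -> P1=[5,5,0,0,6,6](2) P2=[4,4,4,5,3,2](0)
Move 3: P1 pit4 -> P1=[5,5,0,0,0,7](3) P2=[5,5,5,6,3,2](0)
Move 4: P1 pit5 -> P1=[5,5,0,0,0,0](4) P2=[6,6,6,7,4,3](0)
Move 5: P2 pit5 -> P1=[6,6,0,0,0,0](4) P2=[6,6,6,7,4,0](1)
Move 6: P2 pit1 -> P1=[7,6,0,0,0,0](4) P2=[6,0,7,8,5,1](2)
Move 7: P2 pit5 -> P1=[7,6,0,0,0,0](4) P2=[6,0,7,8,5,0](3)
Move 8: P1 pit1 -> P1=[7,0,1,1,1,1](5) P2=[7,0,7,8,5,0](3)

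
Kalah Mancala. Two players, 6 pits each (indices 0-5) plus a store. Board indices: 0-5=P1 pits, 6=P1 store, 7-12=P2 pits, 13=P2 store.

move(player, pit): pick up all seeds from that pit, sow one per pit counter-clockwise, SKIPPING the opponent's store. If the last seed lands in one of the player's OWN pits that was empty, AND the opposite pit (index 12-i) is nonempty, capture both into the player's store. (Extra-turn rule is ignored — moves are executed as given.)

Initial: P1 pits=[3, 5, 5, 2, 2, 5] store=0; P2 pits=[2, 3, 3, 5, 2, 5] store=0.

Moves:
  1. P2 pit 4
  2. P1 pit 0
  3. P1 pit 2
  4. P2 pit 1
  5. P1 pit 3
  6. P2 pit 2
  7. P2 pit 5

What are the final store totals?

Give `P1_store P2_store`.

Move 1: P2 pit4 -> P1=[3,5,5,2,2,5](0) P2=[2,3,3,5,0,6](1)
Move 2: P1 pit0 -> P1=[0,6,6,3,2,5](0) P2=[2,3,3,5,0,6](1)
Move 3: P1 pit2 -> P1=[0,6,0,4,3,6](1) P2=[3,4,3,5,0,6](1)
Move 4: P2 pit1 -> P1=[0,6,0,4,3,6](1) P2=[3,0,4,6,1,7](1)
Move 5: P1 pit3 -> P1=[0,6,0,0,4,7](2) P2=[4,0,4,6,1,7](1)
Move 6: P2 pit2 -> P1=[0,6,0,0,4,7](2) P2=[4,0,0,7,2,8](2)
Move 7: P2 pit5 -> P1=[1,7,1,1,5,8](2) P2=[5,0,0,7,2,0](3)

Answer: 2 3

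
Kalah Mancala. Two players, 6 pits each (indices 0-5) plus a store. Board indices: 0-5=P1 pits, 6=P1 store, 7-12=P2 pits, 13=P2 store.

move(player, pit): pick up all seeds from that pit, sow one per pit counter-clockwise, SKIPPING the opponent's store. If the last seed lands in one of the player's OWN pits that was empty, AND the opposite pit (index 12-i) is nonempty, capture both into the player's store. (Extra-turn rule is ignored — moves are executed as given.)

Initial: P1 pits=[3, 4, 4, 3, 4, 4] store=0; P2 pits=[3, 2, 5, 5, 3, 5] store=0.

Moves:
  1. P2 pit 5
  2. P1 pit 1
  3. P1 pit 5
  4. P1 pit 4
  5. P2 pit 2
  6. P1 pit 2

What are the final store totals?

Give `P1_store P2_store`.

Move 1: P2 pit5 -> P1=[4,5,5,4,4,4](0) P2=[3,2,5,5,3,0](1)
Move 2: P1 pit1 -> P1=[4,0,6,5,5,5](1) P2=[3,2,5,5,3,0](1)
Move 3: P1 pit5 -> P1=[4,0,6,5,5,0](2) P2=[4,3,6,6,3,0](1)
Move 4: P1 pit4 -> P1=[4,0,6,5,0,1](3) P2=[5,4,7,6,3,0](1)
Move 5: P2 pit2 -> P1=[5,1,7,5,0,1](3) P2=[5,4,0,7,4,1](2)
Move 6: P1 pit2 -> P1=[5,1,0,6,1,2](4) P2=[6,5,1,7,4,1](2)

Answer: 4 2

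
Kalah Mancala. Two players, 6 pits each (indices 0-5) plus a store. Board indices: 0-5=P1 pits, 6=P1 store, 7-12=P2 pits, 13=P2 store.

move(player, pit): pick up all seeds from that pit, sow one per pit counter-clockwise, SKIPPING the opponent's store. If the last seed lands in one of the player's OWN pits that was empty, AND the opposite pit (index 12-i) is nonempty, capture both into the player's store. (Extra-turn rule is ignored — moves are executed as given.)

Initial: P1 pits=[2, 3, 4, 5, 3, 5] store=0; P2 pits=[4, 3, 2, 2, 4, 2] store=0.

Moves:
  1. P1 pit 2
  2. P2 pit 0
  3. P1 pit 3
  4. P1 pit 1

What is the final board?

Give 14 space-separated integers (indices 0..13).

Move 1: P1 pit2 -> P1=[2,3,0,6,4,6](1) P2=[4,3,2,2,4,2](0)
Move 2: P2 pit0 -> P1=[2,3,0,6,4,6](1) P2=[0,4,3,3,5,2](0)
Move 3: P1 pit3 -> P1=[2,3,0,0,5,7](2) P2=[1,5,4,3,5,2](0)
Move 4: P1 pit1 -> P1=[2,0,1,1,6,7](2) P2=[1,5,4,3,5,2](0)

Answer: 2 0 1 1 6 7 2 1 5 4 3 5 2 0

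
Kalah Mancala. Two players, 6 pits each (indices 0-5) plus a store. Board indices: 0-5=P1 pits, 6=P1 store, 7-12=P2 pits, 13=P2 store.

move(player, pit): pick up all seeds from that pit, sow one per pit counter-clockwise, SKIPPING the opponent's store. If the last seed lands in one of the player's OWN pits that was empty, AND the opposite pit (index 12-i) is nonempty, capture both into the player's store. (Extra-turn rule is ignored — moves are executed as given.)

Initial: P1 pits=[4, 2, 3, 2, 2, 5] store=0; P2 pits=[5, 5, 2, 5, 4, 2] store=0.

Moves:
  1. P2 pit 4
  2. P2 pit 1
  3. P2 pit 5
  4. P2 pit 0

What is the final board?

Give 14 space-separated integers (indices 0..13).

Move 1: P2 pit4 -> P1=[5,3,3,2,2,5](0) P2=[5,5,2,5,0,3](1)
Move 2: P2 pit1 -> P1=[5,3,3,2,2,5](0) P2=[5,0,3,6,1,4](2)
Move 3: P2 pit5 -> P1=[6,4,4,2,2,5](0) P2=[5,0,3,6,1,0](3)
Move 4: P2 pit0 -> P1=[0,4,4,2,2,5](0) P2=[0,1,4,7,2,0](10)

Answer: 0 4 4 2 2 5 0 0 1 4 7 2 0 10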